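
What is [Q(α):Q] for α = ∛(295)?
[Q(α):Q] = 3

The minimal polynomial of α is x^3 - 295, irreducible over Q since 295 is not a perfect cube (so x^3 - 295 has no rational root). Hence [Q(α):Q] = deg(m_α) = 3.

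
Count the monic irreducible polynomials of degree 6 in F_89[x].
There are 82830096360 monic irreducible polynomials of degree 6 over F_89

Each element of F_{89^6} that lies in no proper subfield is a root of exactly one monic irreducible of degree 6 over F_89, and each such polynomial has 6 distinct roots in F_{89^6}. By Möbius inversion the count is N_89(6) = (1/6) Σ_{d|6} μ(6/d) · 89^d = (1/6)(μ(6)·89^1 + μ(3)·89^2 + μ(2)·89^3 + μ(1)·89^6) = 496980578160/6 = 82830096360.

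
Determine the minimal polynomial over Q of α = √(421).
m_α(x) = x^2 - 421

α satisfies α^2 - 421 = 0, so x^2 - 421 annihilates α. Since d = 421 is squarefree and ≠ 1, it is not a perfect square in Q, so x^2 - 421 has no rational root and is therefore irreducible over Q (a degree-2 polynomial over a field is irreducible iff it has no root). Hence m_α(x) = x^2 - 421.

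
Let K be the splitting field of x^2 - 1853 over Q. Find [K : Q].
[K : Q] = 2

f(x) = x^2 - 1853 factors as (x - √1853)(x + √1853). The splitting field is K = Q(√1853). Since 1853 is squarefree and > 1, it is not a perfect square, so x^2 - 1853 is irreducible over Q and [Q(√1853) : Q] = 2. Hence [K : Q] = 2.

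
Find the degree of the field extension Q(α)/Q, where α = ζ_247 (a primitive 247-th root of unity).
[Q(α):Q] = 216

The minimal polynomial of ζ_247 over Q is the 247-th cyclotomic polynomial Φ_247(x), which is irreducible over Q and has degree φ(247) = 216. Hence [Q(α):Q] = φ(247) = 216.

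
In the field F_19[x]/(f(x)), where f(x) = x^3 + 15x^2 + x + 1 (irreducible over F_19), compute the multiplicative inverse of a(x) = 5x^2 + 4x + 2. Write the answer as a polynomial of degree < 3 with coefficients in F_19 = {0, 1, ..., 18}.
a(x)^(-1) ≡ 12x^2 + 16x + 4 (mod f(x))

Since f is irreducible over F_19, F_19[x]/(f) is a field and a(x) ≠ 0 has an inverse. Apply the extended Euclidean algorithm to f(x) and a(x) in F_19[x]: f(x) = (4x + 15)·a(x) + (9x + 9);  a(x) = (9x + 2)·(9x + 9) + (3). The last nonzero remainder is the constant 3 = gcd(f, a) in F_19. Back-substituting through the division chain expresses 3 = s(x)·a(x) + t(x)·f(x) with s(x) ≡ 17x^2 + 10x + 12 (mod f), so (17x^2 + 10x + 12)·a(x) ≡ 3 (mod f). Multiplying by 3^(-1) ≡ 13 in F_19 gives a(x)^(-1) ≡ 13·(17x^2 + 10x + 12) ≡ 12x^2 + 16x + 4 (mod f). Check: (5x^2 + 4x + 2)·(12x^2 + 16x + 4) = 3x^4 + 14x^3 + 13x^2 + 10x + 8 ≡ 1 (mod x^3 + 15x^2 + x + 1).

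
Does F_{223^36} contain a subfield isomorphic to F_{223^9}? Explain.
Yes: F_{223^9} is a subfield of F_{223^36}

F_{p^m} embeds in F_{p^n} iff m | n (since F_{p^n} is the splitting field of x^(p^n) - x, and F_{p^m} ⊂ F_{p^n} forces p^n to be a power of p^m, i.e. m | n; conversely if m | n then every root of x^(p^m) - x is a root of x^(p^n) - x). Here 9 | 36 (since 36 = 4·9), so F_{223^9} is a subfield of F_{223^36}, and [F_{223^36} : F_{223^9}] = 36/9 = 4.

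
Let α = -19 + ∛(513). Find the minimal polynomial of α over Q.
m_α(x) = x^3 + 57x^2 + 1083x + 6346

Set β = α + 19 = ∛(513), so β^3 = 513. Then (α + 19)^3 - 513 = 0, i.e. α is a root of g(x) = (x + 19)^3 - 513 = x^3 + 57x^2 + 1083x + 6346. Since g(x) = h(x + 19) where h(x) = x^3 - 513, and h is irreducible over Q (because 513 is not a perfect cube, so h has no rational root, and a monic cubic with no rational root is irreducible), g is also irreducible (irreducibility is preserved under the substitution x → x + 19). Hence m_α(x) = x^3 + 57x^2 + 1083x + 6346.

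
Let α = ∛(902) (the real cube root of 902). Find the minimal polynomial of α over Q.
m_α(x) = x^3 - 902

α satisfies α^3 = 902, so x^3 - 902 annihilates α. By the rational root test, a rational root p/q (in lowest terms) of x^3 - 902 would satisfy p^3 = 902 q^3, forcing q = 1 and p^3 = 902; but 902 is not a perfect cube, contradiction. A monic cubic over Q with no rational root is irreducible (any nontrivial factorization would include a linear factor). Hence x^3 - 902 is the minimal polynomial of α, and in particular [Q(α):Q] = 3.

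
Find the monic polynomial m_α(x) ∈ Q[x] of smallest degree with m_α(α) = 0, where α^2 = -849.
m_α(x) = x^2 + 849

α satisfies α^2 + 849 = 0, so x^2 + 849 annihilates α. Since d = -849 is squarefree and ≠ 1, it is not a perfect square in Q, so x^2 + 849 has no rational root and is therefore irreducible over Q (a degree-2 polynomial over a field is irreducible iff it has no root). Hence m_α(x) = x^2 + 849.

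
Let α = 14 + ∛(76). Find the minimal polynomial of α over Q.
m_α(x) = x^3 - 42x^2 + 588x - 2820

Set β = α - 14 = ∛(76), so β^3 = 76. Then (α - 14)^3 - 76 = 0, i.e. α is a root of g(x) = (x - 14)^3 - 76 = x^3 - 42x^2 + 588x - 2820. Since g(x) = h(x - 14) where h(x) = x^3 - 76, and h is irreducible over Q (because 76 is not a perfect cube, so h has no rational root, and a monic cubic with no rational root is irreducible), g is also irreducible (irreducibility is preserved under the substitution x → x - 14). Hence m_α(x) = x^3 - 42x^2 + 588x - 2820.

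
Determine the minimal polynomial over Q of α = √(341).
m_α(x) = x^2 - 341

α satisfies α^2 - 341 = 0, so x^2 - 341 annihilates α. Since d = 341 is squarefree and ≠ 1, it is not a perfect square in Q, so x^2 - 341 has no rational root and is therefore irreducible over Q (a degree-2 polynomial over a field is irreducible iff it has no root). Hence m_α(x) = x^2 - 341.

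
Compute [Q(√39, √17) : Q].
[Q(√39, √17) : Q] = 4

[Q(√39):Q] = 2 (min poly x^2 - 39, irreducible since 39 is squarefree > 1). For the top step, suppose √17 ∈ Q(√39), say √17 = c + d√39 with c, d ∈ Q. Squaring: 17 = c^2 + 39d^2 + 2cd√39. Since √39 ∉ Q this forces 2cd = 0. If d = 0 then √17 = c ∈ Q, contradicting 17 squarefree > 1. If c = 0 then 17 = 39d^2, so 39·17 = (39d)^2 is a perfect square in Q — but 39·17 = 663 is not a perfect square (since 39 and 17 are distinct squarefree integers). Contradiction. Hence √17 ∉ Q(√39), so x^2 - 17 stays irreducible over Q(√39) and [Q(√39, √17) : Q(√39)] = 2. By the tower law, [Q(√39, √17) : Q] = 2 · 2 = 4.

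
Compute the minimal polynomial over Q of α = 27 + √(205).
m_α(x) = x^2 - 54x + 524

From α - 27 = √(205), squaring gives (α - 27)^2 = 205, i.e. α^2 - 54α + 729 = 205, so α^2 - 54α + 524 = 0. The discriminant of x^2 - 54x + 524 is (-54)^2 - 4·(524) = 2916 - 2096 = 820, and 4·(205) is not a perfect square in Q since 205 is squarefree and ≠ 1. Hence x^2 - 54x + 524 is irreducible over Q and is the minimal polynomial of α.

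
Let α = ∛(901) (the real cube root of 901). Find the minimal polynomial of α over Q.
m_α(x) = x^3 - 901

α satisfies α^3 = 901, so x^3 - 901 annihilates α. By the rational root test, a rational root p/q (in lowest terms) of x^3 - 901 would satisfy p^3 = 901 q^3, forcing q = 1 and p^3 = 901; but 901 is not a perfect cube, contradiction. A monic cubic over Q with no rational root is irreducible (any nontrivial factorization would include a linear factor). Hence x^3 - 901 is the minimal polynomial of α, and in particular [Q(α):Q] = 3.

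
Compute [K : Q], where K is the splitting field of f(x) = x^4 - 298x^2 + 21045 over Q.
[K : Q] = 4

Solving the quadratic in x^2: x^2 = (298 ± √(298^2 - 4·21045))/2 = (298 ± √4624)/2 = (298 ± 68)/2, giving x^2 = 115 or x^2 = 183. So f(x) = (x^2 - 115)(x^2 - 183) and the roots of f are ±√115, ±√183. Hence the splitting field is K = Q(√115, √183). Since 115 and 183 are distinct squarefree integers > 1, their product 21045 is not a perfect square, so √183 ∉ Q(√115). By the tower law [K:Q] = [Q(√115,√183):Q(√115)] · [Q(√115):Q] = 2 · 2 = 4.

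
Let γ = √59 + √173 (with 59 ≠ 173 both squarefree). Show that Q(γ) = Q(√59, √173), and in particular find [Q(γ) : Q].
[Q(γ) : Q] = 4 (equivalently, Q(γ) = Q(√59, √173))

Obviously Q(γ) ⊆ Q(√59, √173), and [Q(√59, √173):Q] = 4 (since 59, 173 are distinct squarefree integers > 1 with 10207 not a perfect square). To show equality we compute the minimal polynomial of γ. From γ = √59 + √173: γ^2 = 59 + 2√(10207) + 173 = 232 + 2√(10207), so γ^2 - 232 = 2√(10207); squaring, (γ^2 - 232)^2 = 4·10207, i.e. γ^4 - 464γ^2 + 53824 - 40828 = 0, i.e. γ^4 - 464γ^2 + 12996 = 0. So γ is a root of x^4 - 464x^2 + 12996. This polynomial is irreducible over Q: it has no rational root (each ±√59 ± √173 is irrational), and any factorization into two quadratics over Q would force √(10207) ∈ Q (pairing opposite roots) or √59, √173 ∈ Q (other pairings), all impossible. Hence [Q(γ):Q] = 4 = [Q(√59, √173):Q], so Q(γ) = Q(√59, √173).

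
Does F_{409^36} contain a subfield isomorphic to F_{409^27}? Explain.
No: F_{409^27} is not a subfield of F_{409^36}

F_{p^m} embeds in F_{p^n} iff m | n. Here 27 ∤ 36 (since 36 = 1·27 + 9 with remainder 9 ≠ 0), so F_{409^27} is not a subfield of F_{409^36}. Equivalently: if it were, the tower law would give 27 = [F_{409^27}:F_409] dividing [F_{409^36}:F_409] = 36, contradiction.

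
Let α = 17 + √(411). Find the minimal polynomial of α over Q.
m_α(x) = x^2 - 34x - 122

From α - 17 = √(411), squaring gives (α - 17)^2 = 411, i.e. α^2 - 34α + 289 = 411, so α^2 - 34α - 122 = 0. The discriminant of x^2 - 34x - 122 is (-34)^2 - 4·(-122) = 1156 + 488 = 1644, and 4·(411) is not a perfect square in Q since 411 is squarefree and ≠ 1. Hence x^2 - 34x - 122 is irreducible over Q and is the minimal polynomial of α.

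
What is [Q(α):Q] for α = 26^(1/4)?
[Q(α):Q] = 4

α is a root of x^4 - 26. By Eisenstein's criterion at the prime p = 2 (which divides the constant term 26 but p^2 = 4 does not, since 26 is squarefree), x^4 - 26 is irreducible over Q. Hence [Q(α):Q] = 4.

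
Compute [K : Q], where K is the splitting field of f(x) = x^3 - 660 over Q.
[K : Q] = 6

The roots of x^3 - 660 are ∛660, ω∛660, ω^2∛660 where ω = e^(2πi/3) is a primitive cube root of unity, so K = Q(∛660, ω). Now [Q(∛660):Q] = 3 (since 660 is not a perfect cube, x^3 - 660 is irreducible) and [Q(ω):Q] = 2. Both 2 and 3 divide [K:Q], and [K:Q] ≤ 3·2 = 6, so [K:Q] = 6. (Equivalently: Q(∛660) ⊂ R but ω ∉ R, so [K : Q(∛660)] = 2.)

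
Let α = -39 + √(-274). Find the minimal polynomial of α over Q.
m_α(x) = x^2 + 78x + 1795

From α + 39 = √(-274), squaring gives (α + 39)^2 = -274, i.e. α^2 + 78α + 1521 = -274, so α^2 + 78α + 1795 = 0. The discriminant of x^2 + 78x + 1795 is (78)^2 - 4·(1795) = 6084 - 7180 = -1096, and 4·(-274) is not a perfect square in Q since -274 is squarefree and ≠ 1. Hence x^2 + 78x + 1795 is irreducible over Q and is the minimal polynomial of α.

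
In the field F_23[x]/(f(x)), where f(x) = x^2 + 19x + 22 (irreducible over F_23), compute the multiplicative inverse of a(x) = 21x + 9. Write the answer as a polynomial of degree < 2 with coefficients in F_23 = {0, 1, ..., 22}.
a(x)^(-1) ≡ 5x + 14 (mod f(x))

Since f is irreducible over F_23, F_23[x]/(f) is a field and a(x) ≠ 0 has an inverse. Apply the extended Euclidean algorithm to f(x) and a(x) in F_23[x]: f(x) = (11x + 17)·a(x) + (7). The last nonzero remainder is the constant 7 = gcd(f, a) in F_23. Back-substituting through the division chain expresses 7 = s(x)·a(x) + t(x)·f(x) with s(x) ≡ 12x + 6 (mod f), so (12x + 6)·a(x) ≡ 7 (mod f). Multiplying by 7^(-1) ≡ 10 in F_23 gives a(x)^(-1) ≡ 10·(12x + 6) ≡ 5x + 14 (mod f). Check: (21x + 9)·(5x + 14) = 13x^2 + 17x + 11 ≡ 1 (mod x^2 + 19x + 22).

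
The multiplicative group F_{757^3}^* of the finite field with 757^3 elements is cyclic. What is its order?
|F_{757^3}^*| = 433798092

F_{757^3} has 757^3 = 433798093 elements; its multiplicative group consists of all nonzero elements, so |F_{757^3}^*| = 433798093 - 1 = 433798092. (It is cyclic since any finite subgroup of the multiplicative group of a field is cyclic.)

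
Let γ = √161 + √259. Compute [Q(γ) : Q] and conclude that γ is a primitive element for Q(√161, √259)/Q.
[Q(γ) : Q] = 4 (equivalently, Q(γ) = Q(√161, √259))

Obviously Q(γ) ⊆ Q(√161, √259), and [Q(√161, √259):Q] = 4 (since 161, 259 are distinct squarefree integers > 1 with 41699 not a perfect square). To show equality we compute the minimal polynomial of γ. From γ = √161 + √259: γ^2 = 161 + 2√(41699) + 259 = 420 + 2√(41699), so γ^2 - 420 = 2√(41699); squaring, (γ^2 - 420)^2 = 4·41699, i.e. γ^4 - 840γ^2 + 176400 - 166796 = 0, i.e. γ^4 - 840γ^2 + 9604 = 0. So γ is a root of x^4 - 840x^2 + 9604. This polynomial is irreducible over Q: it has no rational root (each ±√161 ± √259 is irrational), and any factorization into two quadratics over Q would force √(41699) ∈ Q (pairing opposite roots) or √161, √259 ∈ Q (other pairings), all impossible. Hence [Q(γ):Q] = 4 = [Q(√161, √259):Q], so Q(γ) = Q(√161, √259).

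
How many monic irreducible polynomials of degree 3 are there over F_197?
There are 2548392 monic irreducible polynomials of degree 3 over F_197

Each element of F_{197^3} that lies in no proper subfield is a root of exactly one monic irreducible of degree 3 over F_197, and each such polynomial has 3 distinct roots in F_{197^3}. By Möbius inversion the count is N_197(3) = (1/3) Σ_{d|3} μ(3/d) · 197^d = (1/3)(μ(3)·197^1 + μ(1)·197^3) = 7645176/3 = 2548392.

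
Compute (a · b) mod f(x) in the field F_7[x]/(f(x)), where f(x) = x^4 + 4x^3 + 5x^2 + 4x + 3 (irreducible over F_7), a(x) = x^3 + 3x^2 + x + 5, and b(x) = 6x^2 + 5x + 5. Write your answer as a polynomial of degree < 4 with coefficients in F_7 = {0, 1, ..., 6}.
a · b ≡ 3x^2 + 2x (mod f(x))

Multiply in F_7[x]: a(x)·b(x) = (x^3 + 3x^2 + x + 5)·(6x^2 + 5x + 5) = 6x^5 + 2x^4 + 5x^3 + x^2 + 2x + 4. This has degree ≥ 4, so divide by f(x) over F_7: 6x^5 + 2x^4 + 5x^3 + x^2 + 2x + 4 = (6x + 6)·(x^4 + 4x^3 + 5x^2 + 4x + 3) + (3x^2 + 2x). Hence a·b ≡ 3x^2 + 2x (mod f). (F_7[x]/(f) is a field with 7^4 = 2401 elements since f is irreducible of degree 4.)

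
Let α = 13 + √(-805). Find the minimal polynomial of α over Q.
m_α(x) = x^2 - 26x + 974

From α - 13 = √(-805), squaring gives (α - 13)^2 = -805, i.e. α^2 - 26α + 169 = -805, so α^2 - 26α + 974 = 0. The discriminant of x^2 - 26x + 974 is (-26)^2 - 4·(974) = 676 - 3896 = -3220, and 4·(-805) is not a perfect square in Q since -805 is squarefree and ≠ 1. Hence x^2 - 26x + 974 is irreducible over Q and is the minimal polynomial of α.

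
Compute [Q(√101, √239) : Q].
[Q(√101, √239) : Q] = 4

[Q(√101):Q] = 2 (min poly x^2 - 101, irreducible since 101 is squarefree > 1). For the top step, suppose √239 ∈ Q(√101), say √239 = c + d√101 with c, d ∈ Q. Squaring: 239 = c^2 + 101d^2 + 2cd√101. Since √101 ∉ Q this forces 2cd = 0. If d = 0 then √239 = c ∈ Q, contradicting 239 squarefree > 1. If c = 0 then 239 = 101d^2, so 101·239 = (101d)^2 is a perfect square in Q — but 101·239 = 24139 is not a perfect square (since 101 and 239 are distinct squarefree integers). Contradiction. Hence √239 ∉ Q(√101), so x^2 - 239 stays irreducible over Q(√101) and [Q(√101, √239) : Q(√101)] = 2. By the tower law, [Q(√101, √239) : Q] = 2 · 2 = 4.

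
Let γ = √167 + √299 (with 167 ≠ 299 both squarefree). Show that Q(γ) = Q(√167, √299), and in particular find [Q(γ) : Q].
[Q(γ) : Q] = 4 (equivalently, Q(γ) = Q(√167, √299))

Obviously Q(γ) ⊆ Q(√167, √299), and [Q(√167, √299):Q] = 4 (since 167, 299 are distinct squarefree integers > 1 with 49933 not a perfect square). To show equality we compute the minimal polynomial of γ. From γ = √167 + √299: γ^2 = 167 + 2√(49933) + 299 = 466 + 2√(49933), so γ^2 - 466 = 2√(49933); squaring, (γ^2 - 466)^2 = 4·49933, i.e. γ^4 - 932γ^2 + 217156 - 199732 = 0, i.e. γ^4 - 932γ^2 + 17424 = 0. So γ is a root of x^4 - 932x^2 + 17424. This polynomial is irreducible over Q: it has no rational root (each ±√167 ± √299 is irrational), and any factorization into two quadratics over Q would force √(49933) ∈ Q (pairing opposite roots) or √167, √299 ∈ Q (other pairings), all impossible. Hence [Q(γ):Q] = 4 = [Q(√167, √299):Q], so Q(γ) = Q(√167, √299).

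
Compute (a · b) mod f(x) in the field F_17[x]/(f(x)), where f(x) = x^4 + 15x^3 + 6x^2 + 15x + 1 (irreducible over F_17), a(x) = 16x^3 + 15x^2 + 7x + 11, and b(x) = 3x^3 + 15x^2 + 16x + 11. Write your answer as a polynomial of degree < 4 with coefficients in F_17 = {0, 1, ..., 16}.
a · b ≡ 10x^3 + 9x^2 + 5x + 12 (mod f(x))

Multiply in F_17[x]: a(x)·b(x) = (16x^3 + 15x^2 + 7x + 11)·(3x^3 + 15x^2 + 16x + 11) = 14x^6 + 13x^5 + 9x^4 + 10x^3 + 15x + 2. This has degree ≥ 4, so divide by f(x) over F_17: 14x^6 + 13x^5 + 9x^4 + 10x^3 + 15x + 2 = (14x^2 + 7x + 7)·(x^4 + 15x^3 + 6x^2 + 15x + 1) + (10x^3 + 9x^2 + 5x + 12). Hence a·b ≡ 10x^3 + 9x^2 + 5x + 12 (mod f). (F_17[x]/(f) is a field with 17^4 = 83521 elements since f is irreducible of degree 4.)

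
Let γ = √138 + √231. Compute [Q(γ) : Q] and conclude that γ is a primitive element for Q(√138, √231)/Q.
[Q(γ) : Q] = 4 (equivalently, Q(γ) = Q(√138, √231))

Obviously Q(γ) ⊆ Q(√138, √231), and [Q(√138, √231):Q] = 4 (since 138, 231 are distinct squarefree integers > 1 with 31878 not a perfect square). To show equality we compute the minimal polynomial of γ. From γ = √138 + √231: γ^2 = 138 + 2√(31878) + 231 = 369 + 2√(31878), so γ^2 - 369 = 2√(31878); squaring, (γ^2 - 369)^2 = 4·31878, i.e. γ^4 - 738γ^2 + 136161 - 127512 = 0, i.e. γ^4 - 738γ^2 + 8649 = 0. So γ is a root of x^4 - 738x^2 + 8649. This polynomial is irreducible over Q: it has no rational root (each ±√138 ± √231 is irrational), and any factorization into two quadratics over Q would force √(31878) ∈ Q (pairing opposite roots) or √138, √231 ∈ Q (other pairings), all impossible. Hence [Q(γ):Q] = 4 = [Q(√138, √231):Q], so Q(γ) = Q(√138, √231).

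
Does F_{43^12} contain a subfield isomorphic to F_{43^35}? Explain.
No: F_{43^35} is not a subfield of F_{43^12}

F_{p^m} embeds in F_{p^n} iff m | n. Here 35 ∤ 12 (since 12 = 0·35 + 12 with remainder 12 ≠ 0), so F_{43^35} is not a subfield of F_{43^12}. Equivalently: if it were, the tower law would give 35 = [F_{43^35}:F_43] dividing [F_{43^12}:F_43] = 12, contradiction.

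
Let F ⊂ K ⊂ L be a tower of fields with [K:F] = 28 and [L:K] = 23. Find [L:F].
[L:F] = 644

The tower law says that for any tower of field extensions F ⊂ K ⊂ L with finite degrees, [L:F] = [L:K] · [K:F]. Here this gives [L:F] = 23 · 28 = 644.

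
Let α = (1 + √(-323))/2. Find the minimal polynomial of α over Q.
m_α(x) = x^2 - x + 81

From 2α - 1 = √(-323), squaring gives (2α - 1)^2 = -323, i.e. 4α^2 - 4α + 1 = -323, so α^2 - α + (1 + 323)/4 = 0. Since -323 ≡ 1 (mod 4), (1 + 323)/4 = 81 ∈ Z. The polynomial x^2 - x + 81 has discriminant 1 - 4·(81) = -323, which is not a perfect square in Q (d = -323 is squarefree and ≠ 1), so x^2 - x + 81 is irreducible over Q. It is the minimal polynomial of α.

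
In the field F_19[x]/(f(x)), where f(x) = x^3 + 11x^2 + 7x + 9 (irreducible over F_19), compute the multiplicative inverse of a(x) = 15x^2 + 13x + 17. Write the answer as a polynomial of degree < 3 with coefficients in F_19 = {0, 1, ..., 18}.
a(x)^(-1) ≡ 6x^2 + 8x + 1 (mod f(x))

Since f is irreducible over F_19, F_19[x]/(f) is a field and a(x) ≠ 0 has an inverse. Apply the extended Euclidean algorithm to f(x) and a(x) in F_19[x]: f(x) = (14x)·a(x) + (16x + 9);  a(x) = (14x + 6)·(16x + 9) + (1). The last nonzero remainder is the constant 1 = gcd(f, a) in F_19. Back-substituting through the division chain expresses 1 = s(x)·a(x) + t(x)·f(x) with s(x) ≡ 6x^2 + 8x + 1 (mod f), so a(x)^(-1) ≡ s(x) = 6x^2 + 8x + 1 (mod f). Check: (15x^2 + 13x + 17)·(6x^2 + 8x + 1) = 14x^4 + 8x^3 + 12x^2 + 16x + 17 ≡ 1 (mod x^3 + 11x^2 + 7x + 9).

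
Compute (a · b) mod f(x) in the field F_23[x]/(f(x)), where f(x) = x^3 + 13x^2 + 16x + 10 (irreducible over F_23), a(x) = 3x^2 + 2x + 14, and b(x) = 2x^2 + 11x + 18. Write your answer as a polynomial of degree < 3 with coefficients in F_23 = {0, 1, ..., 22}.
a · b ≡ 12x^2 + 4x + 18 (mod f(x))

Multiply in F_23[x]: a(x)·b(x) = (3x^2 + 2x + 14)·(2x^2 + 11x + 18) = 6x^4 + 14x^3 + 12x^2 + 6x + 22. This has degree ≥ 3, so divide by f(x) over F_23: 6x^4 + 14x^3 + 12x^2 + 6x + 22 = (6x + 5)·(x^3 + 13x^2 + 16x + 10) + (12x^2 + 4x + 18). Hence a·b ≡ 12x^2 + 4x + 18 (mod f). (F_23[x]/(f) is a field with 23^3 = 12167 elements since f is irreducible of degree 3.)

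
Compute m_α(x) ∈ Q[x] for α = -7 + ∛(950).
m_α(x) = x^3 + 21x^2 + 147x - 607

Set β = α + 7 = ∛(950), so β^3 = 950. Then (α + 7)^3 - 950 = 0, i.e. α is a root of g(x) = (x + 7)^3 - 950 = x^3 + 21x^2 + 147x - 607. Since g(x) = h(x + 7) where h(x) = x^3 - 950, and h is irreducible over Q (because 950 is not a perfect cube, so h has no rational root, and a monic cubic with no rational root is irreducible), g is also irreducible (irreducibility is preserved under the substitution x → x + 7). Hence m_α(x) = x^3 + 21x^2 + 147x - 607.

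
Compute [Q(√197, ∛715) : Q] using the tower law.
[Q(√197, ∛715) : Q] = 6

Let L = Q(√197, ∛715). Since Q(√197) ⊂ L and [Q(√197):Q] = 2, the tower law gives 2 | [L:Q]. Likewise Q(∛715) ⊂ L with [Q(∛715):Q] = 3 (because 715 is not a perfect cube), so 3 | [L:Q]. As gcd(2,3) = 1, [L:Q] is divisible by 6. Conversely L is generated over Q by √197 and ∛715, so [L:Q] ≤ 2·3 = 6. Therefore [Q(√197, ∛715) : Q] = 6.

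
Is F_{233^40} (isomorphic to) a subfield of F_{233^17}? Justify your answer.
No: F_{233^40} is not a subfield of F_{233^17}

F_{p^m} embeds in F_{p^n} iff m | n. Here 40 ∤ 17 (since 17 = 0·40 + 17 with remainder 17 ≠ 0), so F_{233^40} is not a subfield of F_{233^17}. Equivalently: if it were, the tower law would give 40 = [F_{233^40}:F_233] dividing [F_{233^17}:F_233] = 17, contradiction.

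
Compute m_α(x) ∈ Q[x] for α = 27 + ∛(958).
m_α(x) = x^3 - 81x^2 + 2187x - 20641

Set β = α - 27 = ∛(958), so β^3 = 958. Then (α - 27)^3 - 958 = 0, i.e. α is a root of g(x) = (x - 27)^3 - 958 = x^3 - 81x^2 + 2187x - 20641. Since g(x) = h(x - 27) where h(x) = x^3 - 958, and h is irreducible over Q (because 958 is not a perfect cube, so h has no rational root, and a monic cubic with no rational root is irreducible), g is also irreducible (irreducibility is preserved under the substitution x → x - 27). Hence m_α(x) = x^3 - 81x^2 + 2187x - 20641.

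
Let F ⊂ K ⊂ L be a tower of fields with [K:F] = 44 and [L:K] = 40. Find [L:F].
[L:F] = 1760

The tower law says that for any tower of field extensions F ⊂ K ⊂ L with finite degrees, [L:F] = [L:K] · [K:F]. Here this gives [L:F] = 40 · 44 = 1760.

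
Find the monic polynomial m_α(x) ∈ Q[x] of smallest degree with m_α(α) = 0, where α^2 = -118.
m_α(x) = x^2 + 118

α satisfies α^2 + 118 = 0, so x^2 + 118 annihilates α. Since d = -118 is squarefree and ≠ 1, it is not a perfect square in Q, so x^2 + 118 has no rational root and is therefore irreducible over Q (a degree-2 polynomial over a field is irreducible iff it has no root). Hence m_α(x) = x^2 + 118.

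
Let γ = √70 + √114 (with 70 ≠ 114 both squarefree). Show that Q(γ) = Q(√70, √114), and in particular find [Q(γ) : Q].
[Q(γ) : Q] = 4 (equivalently, Q(γ) = Q(√70, √114))

Obviously Q(γ) ⊆ Q(√70, √114), and [Q(√70, √114):Q] = 4 (since 70, 114 are distinct squarefree integers > 1 with 7980 not a perfect square). To show equality we compute the minimal polynomial of γ. From γ = √70 + √114: γ^2 = 70 + 2√(7980) + 114 = 184 + 2√(7980), so γ^2 - 184 = 2√(7980); squaring, (γ^2 - 184)^2 = 4·7980, i.e. γ^4 - 368γ^2 + 33856 - 31920 = 0, i.e. γ^4 - 368γ^2 + 1936 = 0. So γ is a root of x^4 - 368x^2 + 1936. This polynomial is irreducible over Q: it has no rational root (each ±√70 ± √114 is irrational), and any factorization into two quadratics over Q would force √(7980) ∈ Q (pairing opposite roots) or √70, √114 ∈ Q (other pairings), all impossible. Hence [Q(γ):Q] = 4 = [Q(√70, √114):Q], so Q(γ) = Q(√70, √114).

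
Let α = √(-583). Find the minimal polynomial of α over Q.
m_α(x) = x^2 + 583

α satisfies α^2 + 583 = 0, so x^2 + 583 annihilates α. Since d = -583 is squarefree and ≠ 1, it is not a perfect square in Q, so x^2 + 583 has no rational root and is therefore irreducible over Q (a degree-2 polynomial over a field is irreducible iff it has no root). Hence m_α(x) = x^2 + 583.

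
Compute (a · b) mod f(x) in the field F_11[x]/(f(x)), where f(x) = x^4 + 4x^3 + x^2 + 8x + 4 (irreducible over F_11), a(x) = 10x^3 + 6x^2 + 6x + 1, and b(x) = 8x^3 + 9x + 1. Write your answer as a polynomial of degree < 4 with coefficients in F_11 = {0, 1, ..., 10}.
a · b ≡ 4x^3 + 9x + 4 (mod f(x))

Multiply in F_11[x]: a(x)·b(x) = (10x^3 + 6x^2 + 6x + 1)·(8x^3 + 9x + 1) = 3x^6 + 4x^5 + 6x^4 + 6x^3 + 5x^2 + 4x + 1. This has degree ≥ 4, so divide by f(x) over F_11: 3x^6 + 4x^5 + 6x^4 + 6x^3 + 5x^2 + 4x + 1 = (3x^2 + 3x + 2)·(x^4 + 4x^3 + x^2 + 8x + 4) + (4x^3 + 9x + 4). Hence a·b ≡ 4x^3 + 9x + 4 (mod f). (F_11[x]/(f) is a field with 11^4 = 14641 elements since f is irreducible of degree 4.)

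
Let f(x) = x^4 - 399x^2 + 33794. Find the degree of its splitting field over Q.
[K : Q] = 4

Solving the quadratic in x^2: x^2 = (399 ± √(399^2 - 4·33794))/2 = (399 ± √24025)/2 = (399 ± 155)/2, giving x^2 = 277 or x^2 = 122. So f(x) = (x^2 - 277)(x^2 - 122) and the roots of f are ±√277, ±√122. Hence the splitting field is K = Q(√277, √122). Since 277 and 122 are distinct squarefree integers > 1, their product 33794 is not a perfect square, so √122 ∉ Q(√277). By the tower law [K:Q] = [Q(√277,√122):Q(√277)] · [Q(√277):Q] = 2 · 2 = 4.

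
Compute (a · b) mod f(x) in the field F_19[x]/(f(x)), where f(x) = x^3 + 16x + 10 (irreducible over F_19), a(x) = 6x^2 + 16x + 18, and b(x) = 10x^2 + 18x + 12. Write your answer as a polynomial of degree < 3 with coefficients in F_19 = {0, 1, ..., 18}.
a · b ≡ 17x^2 + 17x + 6 (mod f(x))

Multiply in F_19[x]: a(x)·b(x) = (6x^2 + 16x + 18)·(10x^2 + 18x + 12) = 3x^4 + 2x^3 + 8x^2 + 3x + 7. This has degree ≥ 3, so divide by f(x) over F_19: 3x^4 + 2x^3 + 8x^2 + 3x + 7 = (3x + 2)·(x^3 + 16x + 10) + (17x^2 + 17x + 6). Hence a·b ≡ 17x^2 + 17x + 6 (mod f). (F_19[x]/(f) is a field with 19^3 = 6859 elements since f is irreducible of degree 3.)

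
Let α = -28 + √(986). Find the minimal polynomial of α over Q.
m_α(x) = x^2 + 56x - 202

From α + 28 = √(986), squaring gives (α + 28)^2 = 986, i.e. α^2 + 56α + 784 = 986, so α^2 + 56α - 202 = 0. The discriminant of x^2 + 56x - 202 is (56)^2 - 4·(-202) = 3136 + 808 = 3944, and 4·(986) is not a perfect square in Q since 986 is squarefree and ≠ 1. Hence x^2 + 56x - 202 is irreducible over Q and is the minimal polynomial of α.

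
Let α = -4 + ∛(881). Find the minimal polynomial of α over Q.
m_α(x) = x^3 + 12x^2 + 48x - 817

Set β = α + 4 = ∛(881), so β^3 = 881. Then (α + 4)^3 - 881 = 0, i.e. α is a root of g(x) = (x + 4)^3 - 881 = x^3 + 12x^2 + 48x - 817. Since g(x) = h(x + 4) where h(x) = x^3 - 881, and h is irreducible over Q (because 881 is not a perfect cube, so h has no rational root, and a monic cubic with no rational root is irreducible), g is also irreducible (irreducibility is preserved under the substitution x → x + 4). Hence m_α(x) = x^3 + 12x^2 + 48x - 817.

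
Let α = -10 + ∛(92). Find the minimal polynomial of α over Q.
m_α(x) = x^3 + 30x^2 + 300x + 908

Set β = α + 10 = ∛(92), so β^3 = 92. Then (α + 10)^3 - 92 = 0, i.e. α is a root of g(x) = (x + 10)^3 - 92 = x^3 + 30x^2 + 300x + 908. Since g(x) = h(x + 10) where h(x) = x^3 - 92, and h is irreducible over Q (because 92 is not a perfect cube, so h has no rational root, and a monic cubic with no rational root is irreducible), g is also irreducible (irreducibility is preserved under the substitution x → x + 10). Hence m_α(x) = x^3 + 30x^2 + 300x + 908.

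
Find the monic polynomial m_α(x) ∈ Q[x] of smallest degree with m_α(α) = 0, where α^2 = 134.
m_α(x) = x^2 - 134

α satisfies α^2 - 134 = 0, so x^2 - 134 annihilates α. Since d = 134 is squarefree and ≠ 1, it is not a perfect square in Q, so x^2 - 134 has no rational root and is therefore irreducible over Q (a degree-2 polynomial over a field is irreducible iff it has no root). Hence m_α(x) = x^2 - 134.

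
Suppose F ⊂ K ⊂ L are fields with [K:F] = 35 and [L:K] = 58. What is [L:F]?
[L:F] = 2030

The tower law says that for any tower of field extensions F ⊂ K ⊂ L with finite degrees, [L:F] = [L:K] · [K:F]. Here this gives [L:F] = 58 · 35 = 2030.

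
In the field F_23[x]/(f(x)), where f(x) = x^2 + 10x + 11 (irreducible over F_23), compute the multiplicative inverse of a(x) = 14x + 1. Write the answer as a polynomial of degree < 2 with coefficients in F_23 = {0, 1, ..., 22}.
a(x)^(-1) ≡ 2x + 10 (mod f(x))

Since f is irreducible over F_23, F_23[x]/(f) is a field and a(x) ≠ 0 has an inverse. Apply the extended Euclidean algorithm to f(x) and a(x) in F_23[x]: f(x) = (5x + 2)·a(x) + (9). The last nonzero remainder is the constant 9 = gcd(f, a) in F_23. Back-substituting through the division chain expresses 9 = s(x)·a(x) + t(x)·f(x) with s(x) ≡ 18x + 21 (mod f), so (18x + 21)·a(x) ≡ 9 (mod f). Multiplying by 9^(-1) ≡ 18 in F_23 gives a(x)^(-1) ≡ 18·(18x + 21) ≡ 2x + 10 (mod f). Check: (14x + 1)·(2x + 10) = 5x^2 + 4x + 10 ≡ 1 (mod x^2 + 10x + 11).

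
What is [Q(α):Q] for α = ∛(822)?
[Q(α):Q] = 3

The minimal polynomial of α is x^3 - 822, irreducible over Q since 822 is not a perfect cube (so x^3 - 822 has no rational root). Hence [Q(α):Q] = deg(m_α) = 3.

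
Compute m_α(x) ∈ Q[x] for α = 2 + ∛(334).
m_α(x) = x^3 - 6x^2 + 12x - 342

Set β = α - 2 = ∛(334), so β^3 = 334. Then (α - 2)^3 - 334 = 0, i.e. α is a root of g(x) = (x - 2)^3 - 334 = x^3 - 6x^2 + 12x - 342. Since g(x) = h(x - 2) where h(x) = x^3 - 334, and h is irreducible over Q (because 334 is not a perfect cube, so h has no rational root, and a monic cubic with no rational root is irreducible), g is also irreducible (irreducibility is preserved under the substitution x → x - 2). Hence m_α(x) = x^3 - 6x^2 + 12x - 342.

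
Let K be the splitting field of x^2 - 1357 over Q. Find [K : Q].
[K : Q] = 2

f(x) = x^2 - 1357 factors as (x - √1357)(x + √1357). The splitting field is K = Q(√1357). Since 1357 is squarefree and > 1, it is not a perfect square, so x^2 - 1357 is irreducible over Q and [Q(√1357) : Q] = 2. Hence [K : Q] = 2.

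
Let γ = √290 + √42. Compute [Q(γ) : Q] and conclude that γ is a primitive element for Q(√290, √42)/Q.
[Q(γ) : Q] = 4 (equivalently, Q(γ) = Q(√290, √42))

Obviously Q(γ) ⊆ Q(√290, √42), and [Q(√290, √42):Q] = 4 (since 290, 42 are distinct squarefree integers > 1 with 12180 not a perfect square). To show equality we compute the minimal polynomial of γ. From γ = √290 + √42: γ^2 = 290 + 2√(12180) + 42 = 332 + 2√(12180), so γ^2 - 332 = 2√(12180); squaring, (γ^2 - 332)^2 = 4·12180, i.e. γ^4 - 664γ^2 + 110224 - 48720 = 0, i.e. γ^4 - 664γ^2 + 61504 = 0. So γ is a root of x^4 - 664x^2 + 61504. This polynomial is irreducible over Q: it has no rational root (each ±√290 ± √42 is irrational), and any factorization into two quadratics over Q would force √(12180) ∈ Q (pairing opposite roots) or √290, √42 ∈ Q (other pairings), all impossible. Hence [Q(γ):Q] = 4 = [Q(√290, √42):Q], so Q(γ) = Q(√290, √42).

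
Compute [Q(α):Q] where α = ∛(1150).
[Q(α):Q] = 3

The minimal polynomial of α is x^3 - 1150, irreducible over Q since 1150 is not a perfect cube (so x^3 - 1150 has no rational root). Hence [Q(α):Q] = deg(m_α) = 3.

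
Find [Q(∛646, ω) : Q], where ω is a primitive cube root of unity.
[Q(∛646, ω) : Q] = 6

[Q(∛646):Q] = 3 (min poly x^3 - 646, irreducible since 646 is not a perfect cube). [Q(ω):Q] = 2 (min poly x^2 + x + 1). Since Q(∛646) ⊂ R and ω ∉ R, we have ω ∉ Q(∛646), so x^2 + x + 1 remains irreducible over Q(∛646) and [Q(∛646, ω) : Q(∛646)] = 2. By the tower law, [Q(∛646, ω) : Q] = 3 · 2 = 6. (In fact Q(∛646, ω) is the splitting field of x^3 - 646 over Q.)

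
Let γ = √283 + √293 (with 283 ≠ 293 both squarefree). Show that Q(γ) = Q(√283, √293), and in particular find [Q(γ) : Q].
[Q(γ) : Q] = 4 (equivalently, Q(γ) = Q(√283, √293))

Obviously Q(γ) ⊆ Q(√283, √293), and [Q(√283, √293):Q] = 4 (since 283, 293 are distinct squarefree integers > 1 with 82919 not a perfect square). To show equality we compute the minimal polynomial of γ. From γ = √283 + √293: γ^2 = 283 + 2√(82919) + 293 = 576 + 2√(82919), so γ^2 - 576 = 2√(82919); squaring, (γ^2 - 576)^2 = 4·82919, i.e. γ^4 - 1152γ^2 + 331776 - 331676 = 0, i.e. γ^4 - 1152γ^2 + 100 = 0. So γ is a root of x^4 - 1152x^2 + 100. This polynomial is irreducible over Q: it has no rational root (each ±√283 ± √293 is irrational), and any factorization into two quadratics over Q would force √(82919) ∈ Q (pairing opposite roots) or √283, √293 ∈ Q (other pairings), all impossible. Hence [Q(γ):Q] = 4 = [Q(√283, √293):Q], so Q(γ) = Q(√283, √293).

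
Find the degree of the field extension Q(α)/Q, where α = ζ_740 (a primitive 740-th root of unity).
[Q(α):Q] = 288

The minimal polynomial of ζ_740 over Q is the 740-th cyclotomic polynomial Φ_740(x), which is irreducible over Q and has degree φ(740) = 288. Hence [Q(α):Q] = φ(740) = 288.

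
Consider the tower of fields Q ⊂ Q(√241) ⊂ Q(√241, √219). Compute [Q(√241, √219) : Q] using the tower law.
[Q(√241, √219) : Q] = 4

[Q(√241):Q] = 2 (min poly x^2 - 241, irreducible since 241 is squarefree > 1). For the top step, suppose √219 ∈ Q(√241), say √219 = c + d√241 with c, d ∈ Q. Squaring: 219 = c^2 + 241d^2 + 2cd√241. Since √241 ∉ Q this forces 2cd = 0. If d = 0 then √219 = c ∈ Q, contradicting 219 squarefree > 1. If c = 0 then 219 = 241d^2, so 241·219 = (241d)^2 is a perfect square in Q — but 241·219 = 52779 is not a perfect square (since 241 and 219 are distinct squarefree integers). Contradiction. Hence √219 ∉ Q(√241), so x^2 - 219 stays irreducible over Q(√241) and [Q(√241, √219) : Q(√241)] = 2. By the tower law, [Q(√241, √219) : Q] = 2 · 2 = 4.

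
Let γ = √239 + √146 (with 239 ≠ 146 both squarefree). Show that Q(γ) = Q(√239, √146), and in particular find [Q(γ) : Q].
[Q(γ) : Q] = 4 (equivalently, Q(γ) = Q(√239, √146))

Obviously Q(γ) ⊆ Q(√239, √146), and [Q(√239, √146):Q] = 4 (since 239, 146 are distinct squarefree integers > 1 with 34894 not a perfect square). To show equality we compute the minimal polynomial of γ. From γ = √239 + √146: γ^2 = 239 + 2√(34894) + 146 = 385 + 2√(34894), so γ^2 - 385 = 2√(34894); squaring, (γ^2 - 385)^2 = 4·34894, i.e. γ^4 - 770γ^2 + 148225 - 139576 = 0, i.e. γ^4 - 770γ^2 + 8649 = 0. So γ is a root of x^4 - 770x^2 + 8649. This polynomial is irreducible over Q: it has no rational root (each ±√239 ± √146 is irrational), and any factorization into two quadratics over Q would force √(34894) ∈ Q (pairing opposite roots) or √239, √146 ∈ Q (other pairings), all impossible. Hence [Q(γ):Q] = 4 = [Q(√239, √146):Q], so Q(γ) = Q(√239, √146).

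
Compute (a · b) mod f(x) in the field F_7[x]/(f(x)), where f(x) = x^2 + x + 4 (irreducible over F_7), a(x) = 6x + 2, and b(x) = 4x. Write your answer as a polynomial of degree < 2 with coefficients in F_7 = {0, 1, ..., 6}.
a · b ≡ 5x + 2 (mod f(x))

Multiply in F_7[x]: a(x)·b(x) = (6x + 2)·(4x) = 3x^2 + x. This has degree ≥ 2, so divide by f(x) over F_7: 3x^2 + x = (3)·(x^2 + x + 4) + (5x + 2). Hence a·b ≡ 5x + 2 (mod f). (F_7[x]/(f) is a field with 7^2 = 49 elements since f is irreducible of degree 2.)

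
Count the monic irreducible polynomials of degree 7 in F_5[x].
There are 11160 monic irreducible polynomials of degree 7 over F_5

Each element of F_{5^7} that lies in no proper subfield is a root of exactly one monic irreducible of degree 7 over F_5, and each such polynomial has 7 distinct roots in F_{5^7}. By Möbius inversion the count is N_5(7) = (1/7) Σ_{d|7} μ(7/d) · 5^d = (1/7)(μ(7)·5^1 + μ(1)·5^7) = 78120/7 = 11160.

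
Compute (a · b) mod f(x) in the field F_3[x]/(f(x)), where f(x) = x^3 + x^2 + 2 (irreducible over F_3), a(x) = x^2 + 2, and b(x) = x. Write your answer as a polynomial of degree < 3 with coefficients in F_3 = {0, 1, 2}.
a · b ≡ 2x^2 + 2x + 1 (mod f(x))

Multiply in F_3[x]: a(x)·b(x) = (x^2 + 2)·(x) = x^3 + 2x. This has degree ≥ 3, so divide by f(x) over F_3: x^3 + 2x = (1)·(x^3 + x^2 + 2) + (2x^2 + 2x + 1). Hence a·b ≡ 2x^2 + 2x + 1 (mod f). (F_3[x]/(f) is a field with 3^3 = 27 elements since f is irreducible of degree 3.)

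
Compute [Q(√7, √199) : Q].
[Q(√7, √199) : Q] = 4

[Q(√7):Q] = 2 (min poly x^2 - 7, irreducible since 7 is squarefree > 1). For the top step, suppose √199 ∈ Q(√7), say √199 = c + d√7 with c, d ∈ Q. Squaring: 199 = c^2 + 7d^2 + 2cd√7. Since √7 ∉ Q this forces 2cd = 0. If d = 0 then √199 = c ∈ Q, contradicting 199 squarefree > 1. If c = 0 then 199 = 7d^2, so 7·199 = (7d)^2 is a perfect square in Q — but 7·199 = 1393 is not a perfect square (since 7 and 199 are distinct squarefree integers). Contradiction. Hence √199 ∉ Q(√7), so x^2 - 199 stays irreducible over Q(√7) and [Q(√7, √199) : Q(√7)] = 2. By the tower law, [Q(√7, √199) : Q] = 2 · 2 = 4.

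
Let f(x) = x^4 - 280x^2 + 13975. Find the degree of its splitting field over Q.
[K : Q] = 4

Solving the quadratic in x^2: x^2 = (280 ± √(280^2 - 4·13975))/2 = (280 ± √22500)/2 = (280 ± 150)/2, giving x^2 = 215 or x^2 = 65. So f(x) = (x^2 - 215)(x^2 - 65) and the roots of f are ±√215, ±√65. Hence the splitting field is K = Q(√215, √65). Since 215 and 65 are distinct squarefree integers > 1, their product 13975 is not a perfect square, so √65 ∉ Q(√215). By the tower law [K:Q] = [Q(√215,√65):Q(√215)] · [Q(√215):Q] = 2 · 2 = 4.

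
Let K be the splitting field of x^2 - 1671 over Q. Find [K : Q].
[K : Q] = 2

f(x) = x^2 - 1671 factors as (x - √1671)(x + √1671). The splitting field is K = Q(√1671). Since 1671 is squarefree and > 1, it is not a perfect square, so x^2 - 1671 is irreducible over Q and [Q(√1671) : Q] = 2. Hence [K : Q] = 2.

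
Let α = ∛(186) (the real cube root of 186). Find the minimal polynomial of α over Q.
m_α(x) = x^3 - 186

α satisfies α^3 = 186, so x^3 - 186 annihilates α. By the rational root test, a rational root p/q (in lowest terms) of x^3 - 186 would satisfy p^3 = 186 q^3, forcing q = 1 and p^3 = 186; but 186 is not a perfect cube, contradiction. A monic cubic over Q with no rational root is irreducible (any nontrivial factorization would include a linear factor). Hence x^3 - 186 is the minimal polynomial of α, and in particular [Q(α):Q] = 3.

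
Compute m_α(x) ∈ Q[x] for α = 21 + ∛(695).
m_α(x) = x^3 - 63x^2 + 1323x - 9956

Set β = α - 21 = ∛(695), so β^3 = 695. Then (α - 21)^3 - 695 = 0, i.e. α is a root of g(x) = (x - 21)^3 - 695 = x^3 - 63x^2 + 1323x - 9956. Since g(x) = h(x - 21) where h(x) = x^3 - 695, and h is irreducible over Q (because 695 is not a perfect cube, so h has no rational root, and a monic cubic with no rational root is irreducible), g is also irreducible (irreducibility is preserved under the substitution x → x - 21). Hence m_α(x) = x^3 - 63x^2 + 1323x - 9956.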